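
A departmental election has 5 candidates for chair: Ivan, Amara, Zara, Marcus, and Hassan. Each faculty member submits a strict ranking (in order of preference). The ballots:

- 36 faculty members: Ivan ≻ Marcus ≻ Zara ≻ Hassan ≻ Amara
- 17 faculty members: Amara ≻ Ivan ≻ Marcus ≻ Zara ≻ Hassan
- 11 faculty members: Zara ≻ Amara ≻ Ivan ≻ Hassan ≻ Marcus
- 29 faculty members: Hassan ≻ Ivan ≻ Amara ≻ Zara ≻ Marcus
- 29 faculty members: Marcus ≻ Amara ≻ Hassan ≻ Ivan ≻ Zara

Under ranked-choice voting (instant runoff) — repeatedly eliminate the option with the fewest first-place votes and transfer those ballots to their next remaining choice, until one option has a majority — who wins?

Ivan

Round 1: Ivan 36, Amara 17, Zara 11, Marcus 29, Hassan 29. Eliminate Zara.
Round 2: Ivan 36, Amara 28, Marcus 29, Hassan 29. Eliminate Amara.
Round 3: Ivan 64, Marcus 29, Hassan 29. Ivan has a majority.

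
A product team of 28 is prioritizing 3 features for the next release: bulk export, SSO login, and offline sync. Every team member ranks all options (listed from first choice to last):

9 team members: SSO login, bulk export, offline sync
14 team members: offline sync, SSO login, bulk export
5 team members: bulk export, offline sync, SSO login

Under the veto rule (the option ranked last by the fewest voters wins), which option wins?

SSO login

Last-place votes: bulk export 14, SSO login 5, offline sync 9.
SSO login is ranked last by the fewest voters, so SSO login wins.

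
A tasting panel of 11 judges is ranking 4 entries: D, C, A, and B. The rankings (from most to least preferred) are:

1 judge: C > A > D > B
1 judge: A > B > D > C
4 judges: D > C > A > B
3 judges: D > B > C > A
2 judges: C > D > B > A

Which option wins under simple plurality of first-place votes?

D

First-place votes: D 7, C 3, A 1, B 0.
D has the most first-place votes.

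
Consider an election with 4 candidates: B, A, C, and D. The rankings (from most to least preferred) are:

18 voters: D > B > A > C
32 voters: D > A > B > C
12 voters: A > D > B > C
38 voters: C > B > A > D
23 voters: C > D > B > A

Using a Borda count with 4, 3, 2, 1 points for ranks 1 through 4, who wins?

B: 18·3 + 32·2 + 12·2 + 38·3 + 23·2 = 302
A: 18·2 + 32·3 + 12·4 + 38·2 + 23·1 = 279
C: 18·1 + 32·1 + 12·1 + 38·4 + 23·4 = 306
D: 18·4 + 32·4 + 12·3 + 38·1 + 23·3 = 343
D has the highest Borda score (343).

D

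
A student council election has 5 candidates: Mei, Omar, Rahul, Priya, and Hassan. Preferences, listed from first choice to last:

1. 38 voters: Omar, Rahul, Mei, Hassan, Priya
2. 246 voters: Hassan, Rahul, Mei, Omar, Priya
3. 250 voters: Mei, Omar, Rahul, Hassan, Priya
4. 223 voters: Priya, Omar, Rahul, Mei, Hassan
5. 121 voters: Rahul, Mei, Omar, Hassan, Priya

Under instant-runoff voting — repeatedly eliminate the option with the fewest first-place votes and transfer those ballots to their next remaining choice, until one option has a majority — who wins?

Mei

Round 1: Mei 250, Omar 38, Rahul 121, Priya 223, Hassan 246. Eliminate Omar.
Round 2: Mei 250, Rahul 159, Priya 223, Hassan 246. Eliminate Rahul.
Round 3: Mei 409, Priya 223, Hassan 246. Eliminate Priya.
Round 4: Mei 632, Hassan 246. Mei has a majority.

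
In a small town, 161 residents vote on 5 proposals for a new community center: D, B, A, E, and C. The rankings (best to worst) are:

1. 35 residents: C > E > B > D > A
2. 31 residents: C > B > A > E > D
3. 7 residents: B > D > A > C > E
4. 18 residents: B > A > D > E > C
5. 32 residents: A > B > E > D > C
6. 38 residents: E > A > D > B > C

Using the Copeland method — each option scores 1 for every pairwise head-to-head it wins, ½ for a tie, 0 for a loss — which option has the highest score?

B

D: beats C; loses to B, A, and E → score 1.
B: beats D, A, E, and C → score 4.
A: beats D, E, and C; loses to B → score 3.
E: beats D and C; loses to B and A → score 2.
C: loses to D, B, A, and E → score 0.
B has the best pairwise record.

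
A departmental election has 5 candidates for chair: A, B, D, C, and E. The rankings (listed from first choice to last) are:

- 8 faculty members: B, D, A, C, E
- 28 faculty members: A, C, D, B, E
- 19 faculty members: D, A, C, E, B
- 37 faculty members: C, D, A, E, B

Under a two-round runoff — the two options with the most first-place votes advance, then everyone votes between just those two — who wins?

A

Round 1 first-place votes: A 28, B 8, D 19, C 37, E 0.
C and A advance.
Runoff: C is preferred to A by 37 voters; A by 55.
A wins the runoff.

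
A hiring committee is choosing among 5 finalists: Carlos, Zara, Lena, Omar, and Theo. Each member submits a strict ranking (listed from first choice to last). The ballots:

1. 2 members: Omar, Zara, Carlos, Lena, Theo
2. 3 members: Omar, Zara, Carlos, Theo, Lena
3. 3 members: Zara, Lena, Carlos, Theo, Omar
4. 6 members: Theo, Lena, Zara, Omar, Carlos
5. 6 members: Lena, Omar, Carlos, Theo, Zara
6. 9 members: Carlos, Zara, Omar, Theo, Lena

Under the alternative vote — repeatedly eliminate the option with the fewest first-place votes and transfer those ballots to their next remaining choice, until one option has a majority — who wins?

Round 1: Carlos 9, Zara 3, Lena 6, Omar 5, Theo 6. Eliminate Zara.
Round 2: Carlos 9, Lena 9, Omar 5, Theo 6. Eliminate Omar.
Round 3: Carlos 14, Lena 9, Theo 6. Eliminate Theo.
Round 4: Carlos 14, Lena 15. Lena has a majority.

Lena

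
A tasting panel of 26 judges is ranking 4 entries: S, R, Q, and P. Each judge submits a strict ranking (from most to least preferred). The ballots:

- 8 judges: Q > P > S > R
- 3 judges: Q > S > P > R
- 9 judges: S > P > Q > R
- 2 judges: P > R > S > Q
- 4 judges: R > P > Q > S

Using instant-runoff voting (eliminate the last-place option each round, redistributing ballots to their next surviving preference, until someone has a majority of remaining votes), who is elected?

Round 1: S 9, R 4, Q 11, P 2. Eliminate P.
Round 2: S 9, R 6, Q 11. Eliminate R.
Round 3: S 11, Q 15. Q has a majority.

Q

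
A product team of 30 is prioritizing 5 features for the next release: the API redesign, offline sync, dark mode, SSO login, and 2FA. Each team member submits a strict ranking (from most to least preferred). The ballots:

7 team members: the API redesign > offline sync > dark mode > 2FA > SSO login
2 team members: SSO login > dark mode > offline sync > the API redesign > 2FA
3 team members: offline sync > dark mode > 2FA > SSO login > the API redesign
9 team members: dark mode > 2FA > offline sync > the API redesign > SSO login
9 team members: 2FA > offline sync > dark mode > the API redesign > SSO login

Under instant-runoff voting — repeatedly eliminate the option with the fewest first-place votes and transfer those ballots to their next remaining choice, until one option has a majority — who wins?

dark mode

Round 1: the API redesign 7, offline sync 3, dark mode 9, SSO login 2, 2FA 9. Eliminate SSO login.
Round 2: the API redesign 7, offline sync 3, dark mode 11, 2FA 9. Eliminate offline sync.
Round 3: the API redesign 7, dark mode 14, 2FA 9. Eliminate the API redesign.
Round 4: dark mode 21, 2FA 9. Dark mode has a majority.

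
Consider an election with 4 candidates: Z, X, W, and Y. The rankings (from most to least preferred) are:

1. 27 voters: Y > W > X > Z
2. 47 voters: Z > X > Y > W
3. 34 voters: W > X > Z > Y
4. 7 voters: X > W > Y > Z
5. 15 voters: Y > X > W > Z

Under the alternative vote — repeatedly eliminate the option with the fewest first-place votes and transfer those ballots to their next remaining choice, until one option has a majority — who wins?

Z

Round 1: Z 47, X 7, W 34, Y 42. Eliminate X.
Round 2: Z 47, W 41, Y 42. Eliminate W.
Round 3: Z 81, Y 49. Z has a majority.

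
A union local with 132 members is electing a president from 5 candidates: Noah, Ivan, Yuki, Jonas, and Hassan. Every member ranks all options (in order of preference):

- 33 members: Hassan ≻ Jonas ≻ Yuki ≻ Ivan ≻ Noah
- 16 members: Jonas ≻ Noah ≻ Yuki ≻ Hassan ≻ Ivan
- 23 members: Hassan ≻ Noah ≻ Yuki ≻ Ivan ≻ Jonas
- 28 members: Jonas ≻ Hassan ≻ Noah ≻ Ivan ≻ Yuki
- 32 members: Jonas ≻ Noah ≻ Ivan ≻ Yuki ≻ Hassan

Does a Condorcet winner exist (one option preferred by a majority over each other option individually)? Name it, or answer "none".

Jonas vs Noah: 109–23 for Jonas.
Jonas vs Ivan: 109–23 for Jonas.
Jonas vs Yuki: 109–23 for Jonas.
Jonas vs Hassan: 76–56 for Jonas.
Jonas beats every other option head-to-head.

Jonas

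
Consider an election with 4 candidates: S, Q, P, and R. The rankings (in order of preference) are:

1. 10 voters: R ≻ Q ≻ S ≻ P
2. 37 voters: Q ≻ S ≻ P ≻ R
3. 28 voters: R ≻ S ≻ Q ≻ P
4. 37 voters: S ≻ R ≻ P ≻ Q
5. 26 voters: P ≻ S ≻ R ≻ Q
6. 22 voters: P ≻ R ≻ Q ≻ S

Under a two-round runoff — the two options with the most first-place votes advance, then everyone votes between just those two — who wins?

Round 1 first-place votes: S 37, Q 37, P 48, R 38.
P and R advance.
Runoff: P is preferred to R by 85 voters; R by 75.
P wins the runoff.

P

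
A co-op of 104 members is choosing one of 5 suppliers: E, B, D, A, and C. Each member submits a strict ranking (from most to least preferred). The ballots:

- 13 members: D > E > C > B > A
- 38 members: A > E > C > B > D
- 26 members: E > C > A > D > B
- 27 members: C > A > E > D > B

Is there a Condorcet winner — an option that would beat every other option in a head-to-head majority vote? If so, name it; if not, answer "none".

none

Checking pairwise contests:
A beats E 65–39.
E beats B 104–0.
E beats D 91–13.
C beats A 66–38.
E beats C 77–27.
Every option loses at least one head-to-head, so there is no Condorcet winner.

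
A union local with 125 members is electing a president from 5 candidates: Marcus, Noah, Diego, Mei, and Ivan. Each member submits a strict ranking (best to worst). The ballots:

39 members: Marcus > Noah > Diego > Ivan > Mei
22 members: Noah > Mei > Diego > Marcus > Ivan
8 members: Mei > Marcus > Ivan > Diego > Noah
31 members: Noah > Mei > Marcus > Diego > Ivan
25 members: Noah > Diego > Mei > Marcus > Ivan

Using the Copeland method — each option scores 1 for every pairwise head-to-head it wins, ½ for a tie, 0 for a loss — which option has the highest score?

Noah

Marcus: beats Diego and Ivan; loses to Noah and Mei → score 2.
Noah: beats Marcus, Diego, Mei, and Ivan → score 4.
Diego: beats Mei and Ivan; loses to Marcus and Noah → score 2.
Mei: beats Marcus and Ivan; loses to Noah and Diego → score 2.
Ivan: loses to Marcus, Noah, Diego, and Mei → score 0.
Noah has the best pairwise record.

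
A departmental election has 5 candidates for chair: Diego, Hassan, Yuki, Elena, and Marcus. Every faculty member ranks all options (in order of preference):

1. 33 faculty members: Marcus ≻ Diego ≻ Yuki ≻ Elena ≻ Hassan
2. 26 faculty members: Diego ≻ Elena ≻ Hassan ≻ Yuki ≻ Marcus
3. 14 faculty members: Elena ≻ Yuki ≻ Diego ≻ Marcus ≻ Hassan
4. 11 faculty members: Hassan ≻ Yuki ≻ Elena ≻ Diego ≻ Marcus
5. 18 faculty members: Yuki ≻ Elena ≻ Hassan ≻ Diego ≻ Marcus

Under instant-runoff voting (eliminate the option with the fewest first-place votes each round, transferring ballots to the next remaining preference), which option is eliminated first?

Hassan

Round 1: Diego 26, Hassan 11, Yuki 18, Elena 14, Marcus 33. Eliminate Hassan.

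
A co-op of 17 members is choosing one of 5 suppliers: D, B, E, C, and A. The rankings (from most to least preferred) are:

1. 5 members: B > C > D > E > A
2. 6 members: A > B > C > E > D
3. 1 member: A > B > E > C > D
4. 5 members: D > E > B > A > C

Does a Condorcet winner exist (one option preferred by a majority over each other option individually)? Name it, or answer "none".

B vs D: 12–5 for B.
B vs E: 12–5 for B.
B vs C: 17–0 for B.
B vs A: 10–7 for B.
B beats every other option head-to-head.

B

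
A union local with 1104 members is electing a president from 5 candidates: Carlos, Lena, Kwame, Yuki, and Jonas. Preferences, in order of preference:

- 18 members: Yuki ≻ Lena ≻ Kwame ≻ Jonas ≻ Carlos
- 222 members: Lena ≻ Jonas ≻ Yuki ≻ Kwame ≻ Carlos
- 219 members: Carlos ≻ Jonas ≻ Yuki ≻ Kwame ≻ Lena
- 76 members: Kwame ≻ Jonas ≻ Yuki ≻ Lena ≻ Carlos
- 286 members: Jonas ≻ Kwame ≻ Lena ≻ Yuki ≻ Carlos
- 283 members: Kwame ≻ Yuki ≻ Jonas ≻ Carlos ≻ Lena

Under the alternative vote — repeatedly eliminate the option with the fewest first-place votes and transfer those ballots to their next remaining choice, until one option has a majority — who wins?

Round 1: Carlos 219, Lena 222, Kwame 359, Yuki 18, Jonas 286. Eliminate Yuki.
Round 2: Carlos 219, Lena 240, Kwame 359, Jonas 286. Eliminate Carlos.
Round 3: Lena 240, Kwame 359, Jonas 505. Eliminate Lena.
Round 4: Kwame 377, Jonas 727. Jonas has a majority.

Jonas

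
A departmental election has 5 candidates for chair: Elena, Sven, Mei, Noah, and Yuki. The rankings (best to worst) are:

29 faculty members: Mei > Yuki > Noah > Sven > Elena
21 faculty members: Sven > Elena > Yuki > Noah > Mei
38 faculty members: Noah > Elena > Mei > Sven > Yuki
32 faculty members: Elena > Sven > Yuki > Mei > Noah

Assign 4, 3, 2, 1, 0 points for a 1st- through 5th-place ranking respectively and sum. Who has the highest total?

Elena

Elena: 29·0 + 21·3 + 38·3 + 32·4 = 305
Sven: 29·1 + 21·4 + 38·1 + 32·3 = 247
Mei: 29·4 + 21·0 + 38·2 + 32·1 = 224
Noah: 29·2 + 21·1 + 38·4 + 32·0 = 231
Yuki: 29·3 + 21·2 + 38·0 + 32·2 = 193
Elena has the highest Borda score (305).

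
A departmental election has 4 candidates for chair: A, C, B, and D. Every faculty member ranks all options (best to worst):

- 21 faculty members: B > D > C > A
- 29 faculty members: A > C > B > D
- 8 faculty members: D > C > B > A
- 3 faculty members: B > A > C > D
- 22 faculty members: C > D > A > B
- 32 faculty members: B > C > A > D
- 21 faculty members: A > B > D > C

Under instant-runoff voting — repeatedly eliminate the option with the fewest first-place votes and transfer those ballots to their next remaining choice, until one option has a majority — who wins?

A

Round 1: A 50, C 22, B 56, D 8. Eliminate D.
Round 2: A 50, C 30, B 56. Eliminate C.
Round 3: A 72, B 64. A has a majority.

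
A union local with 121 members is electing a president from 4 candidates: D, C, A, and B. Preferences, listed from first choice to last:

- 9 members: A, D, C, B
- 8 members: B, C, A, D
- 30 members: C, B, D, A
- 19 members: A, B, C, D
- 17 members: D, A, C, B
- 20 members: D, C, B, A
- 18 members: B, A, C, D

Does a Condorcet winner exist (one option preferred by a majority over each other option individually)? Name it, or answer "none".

none

Checking pairwise contests:
C beats D 75–46.
A beats C 63–58.
D beats A 67–54.
C beats B 76–45.
Every option loses at least one head-to-head, so there is no Condorcet winner.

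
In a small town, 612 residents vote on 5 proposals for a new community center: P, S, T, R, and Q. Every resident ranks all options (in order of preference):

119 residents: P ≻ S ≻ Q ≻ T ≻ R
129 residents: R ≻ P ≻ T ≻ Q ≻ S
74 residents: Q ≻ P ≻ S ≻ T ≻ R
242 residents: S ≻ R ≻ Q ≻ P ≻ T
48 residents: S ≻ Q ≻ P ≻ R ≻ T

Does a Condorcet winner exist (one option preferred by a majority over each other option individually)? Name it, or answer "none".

Checking pairwise contests:
R beats P 371–241.
P beats S 322–290.
P beats T 612–0.
S beats R 483–129.
S beats Q 409–203.
Every option loses at least one head-to-head, so there is no Condorcet winner.

none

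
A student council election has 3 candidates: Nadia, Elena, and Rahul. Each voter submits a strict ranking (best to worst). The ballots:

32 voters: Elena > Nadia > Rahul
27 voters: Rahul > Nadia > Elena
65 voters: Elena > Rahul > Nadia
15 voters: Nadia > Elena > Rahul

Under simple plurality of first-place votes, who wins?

First-place votes: Nadia 15, Elena 97, Rahul 27.
Elena has the most first-place votes.

Elena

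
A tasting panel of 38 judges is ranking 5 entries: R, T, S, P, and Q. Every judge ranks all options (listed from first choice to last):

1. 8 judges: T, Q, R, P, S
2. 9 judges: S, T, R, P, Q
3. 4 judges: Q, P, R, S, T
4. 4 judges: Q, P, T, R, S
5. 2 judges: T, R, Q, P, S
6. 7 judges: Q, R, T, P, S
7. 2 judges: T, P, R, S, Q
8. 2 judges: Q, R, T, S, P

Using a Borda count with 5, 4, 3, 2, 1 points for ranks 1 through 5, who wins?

R: 8·3 + 9·3 + 4·3 + 4·2 + 2·4 + 7·4 + 2·3 + 2·4 = 121
T: 8·5 + 9·4 + 4·1 + 4·3 + 2·5 + 7·3 + 2·5 + 2·3 = 139
S: 8·1 + 9·5 + 4·2 + 4·1 + 2·1 + 7·1 + 2·2 + 2·2 = 82
P: 8·2 + 9·2 + 4·4 + 4·4 + 2·2 + 7·2 + 2·4 + 2·1 = 94
Q: 8·4 + 9·1 + 4·5 + 4·5 + 2·3 + 7·5 + 2·1 + 2·5 = 134
T has the highest Borda score (139).

T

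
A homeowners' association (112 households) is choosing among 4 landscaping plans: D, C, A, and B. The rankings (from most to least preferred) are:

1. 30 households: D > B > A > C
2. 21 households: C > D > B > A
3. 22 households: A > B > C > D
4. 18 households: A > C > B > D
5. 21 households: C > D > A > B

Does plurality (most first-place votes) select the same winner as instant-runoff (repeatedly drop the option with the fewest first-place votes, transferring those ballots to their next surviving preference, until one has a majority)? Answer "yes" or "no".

Plurality — first-place votes: D 30, C 42, A 40, B 0. Winner: C.
Instant-runoff — R1 D 30, C 42, A 40, B 0 (B out); R2 D 30, C 42, A 40 (D out); R3 C 42, A 70 (A winner). Winner: A.
The two methods disagree.

no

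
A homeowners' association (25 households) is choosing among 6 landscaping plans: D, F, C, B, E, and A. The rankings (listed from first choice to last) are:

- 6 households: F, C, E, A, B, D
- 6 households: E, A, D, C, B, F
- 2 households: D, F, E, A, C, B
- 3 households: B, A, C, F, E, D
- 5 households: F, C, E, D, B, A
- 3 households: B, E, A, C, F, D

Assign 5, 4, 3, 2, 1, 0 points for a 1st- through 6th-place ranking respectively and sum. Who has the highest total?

D: 6·0 + 6·3 + 2·5 + 3·0 + 5·2 + 3·0 = 38
F: 6·5 + 6·0 + 2·4 + 3·2 + 5·5 + 3·1 = 72
C: 6·4 + 6·2 + 2·1 + 3·3 + 5·4 + 3·2 = 73
B: 6·1 + 6·1 + 2·0 + 3·5 + 5·1 + 3·5 = 47
E: 6·3 + 6·5 + 2·3 + 3·1 + 5·3 + 3·4 = 84
A: 6·2 + 6·4 + 2·2 + 3·4 + 5·0 + 3·3 = 61
E has the highest Borda score (84).

E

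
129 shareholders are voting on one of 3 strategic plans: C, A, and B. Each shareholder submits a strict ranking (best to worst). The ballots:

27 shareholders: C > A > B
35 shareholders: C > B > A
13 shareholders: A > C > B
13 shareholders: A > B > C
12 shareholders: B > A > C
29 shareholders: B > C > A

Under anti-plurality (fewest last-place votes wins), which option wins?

C

Last-place votes: C 25, A 64, B 40.
C is ranked last by the fewest voters, so C wins.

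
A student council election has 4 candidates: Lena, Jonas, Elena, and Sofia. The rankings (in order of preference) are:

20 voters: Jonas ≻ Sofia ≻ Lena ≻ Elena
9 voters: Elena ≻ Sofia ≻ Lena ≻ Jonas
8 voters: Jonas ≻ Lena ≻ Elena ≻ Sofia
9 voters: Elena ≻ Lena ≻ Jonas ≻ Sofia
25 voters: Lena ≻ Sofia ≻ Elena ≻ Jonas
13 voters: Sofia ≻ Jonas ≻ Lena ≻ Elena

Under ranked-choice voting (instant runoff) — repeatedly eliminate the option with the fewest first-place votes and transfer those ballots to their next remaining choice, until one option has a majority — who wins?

Round 1: Lena 25, Jonas 28, Elena 18, Sofia 13. Eliminate Sofia.
Round 2: Lena 25, Jonas 41, Elena 18. Eliminate Elena.
Round 3: Lena 43, Jonas 41. Lena has a majority.

Lena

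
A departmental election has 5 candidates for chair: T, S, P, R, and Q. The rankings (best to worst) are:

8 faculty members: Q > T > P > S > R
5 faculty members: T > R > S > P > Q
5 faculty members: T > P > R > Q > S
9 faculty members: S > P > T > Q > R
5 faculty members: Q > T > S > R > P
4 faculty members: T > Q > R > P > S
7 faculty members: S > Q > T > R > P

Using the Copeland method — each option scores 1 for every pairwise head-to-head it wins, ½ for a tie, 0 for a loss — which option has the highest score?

T: beats S, P, R, and Q → score 4.
S: beats P and R; loses to T and Q → score 2.
P: beats R; loses to T, S, and Q → score 1.
R: loses to T, S, P, and Q → score 0.
Q: beats S, P, and R; loses to T → score 3.
T has the best pairwise record.

T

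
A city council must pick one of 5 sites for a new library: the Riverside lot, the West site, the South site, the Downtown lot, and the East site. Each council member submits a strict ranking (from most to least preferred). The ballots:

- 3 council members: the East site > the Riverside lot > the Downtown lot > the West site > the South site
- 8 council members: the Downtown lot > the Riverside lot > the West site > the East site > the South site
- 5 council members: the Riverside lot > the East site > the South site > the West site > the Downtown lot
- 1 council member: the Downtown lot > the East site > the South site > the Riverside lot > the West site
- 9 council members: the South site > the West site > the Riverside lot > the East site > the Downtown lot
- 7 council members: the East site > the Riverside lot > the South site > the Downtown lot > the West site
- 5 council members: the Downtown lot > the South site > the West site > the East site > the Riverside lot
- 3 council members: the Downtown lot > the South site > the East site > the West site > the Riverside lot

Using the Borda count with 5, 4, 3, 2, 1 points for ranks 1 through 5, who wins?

the Riverside lot: 3·4 + 8·4 + 5·5 + 1·2 + 9·3 + 7·4 + 5·1 + 3·1 = 134
the West site: 3·2 + 8·3 + 5·2 + 1·1 + 9·4 + 7·1 + 5·3 + 3·2 = 105
the South site: 3·1 + 8·1 + 5·3 + 1·3 + 9·5 + 7·3 + 5·4 + 3·4 = 127
the Downtown lot: 3·3 + 8·5 + 5·1 + 1·5 + 9·1 + 7·2 + 5·5 + 3·5 = 122
the East site: 3·5 + 8·2 + 5·4 + 1·4 + 9·2 + 7·5 + 5·2 + 3·3 = 127
the Riverside lot has the highest Borda score (134).

the Riverside lot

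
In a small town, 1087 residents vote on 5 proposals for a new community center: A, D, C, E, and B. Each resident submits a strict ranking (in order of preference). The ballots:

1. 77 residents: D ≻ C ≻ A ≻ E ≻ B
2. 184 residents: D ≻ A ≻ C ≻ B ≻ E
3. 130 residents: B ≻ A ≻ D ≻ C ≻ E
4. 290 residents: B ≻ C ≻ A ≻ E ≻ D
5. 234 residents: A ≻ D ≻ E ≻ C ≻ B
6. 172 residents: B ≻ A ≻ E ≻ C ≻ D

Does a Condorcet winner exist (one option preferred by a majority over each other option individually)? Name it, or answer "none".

B vs A: 592–495 for B.
B vs D: 592–495 for B.
B vs C: 592–495 for B.
B vs E: 776–311 for B.
B beats every other option head-to-head.

B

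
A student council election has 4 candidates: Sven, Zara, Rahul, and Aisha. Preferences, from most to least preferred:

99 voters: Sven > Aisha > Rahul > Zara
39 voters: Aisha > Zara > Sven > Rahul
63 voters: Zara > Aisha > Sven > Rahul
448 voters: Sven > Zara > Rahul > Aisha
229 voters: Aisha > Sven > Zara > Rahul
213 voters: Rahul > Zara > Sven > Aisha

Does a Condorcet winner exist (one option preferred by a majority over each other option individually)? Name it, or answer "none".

Sven vs Zara: 776–315 for Sven.
Sven vs Rahul: 878–213 for Sven.
Sven vs Aisha: 760–331 for Sven.
Sven beats every other option head-to-head.

Sven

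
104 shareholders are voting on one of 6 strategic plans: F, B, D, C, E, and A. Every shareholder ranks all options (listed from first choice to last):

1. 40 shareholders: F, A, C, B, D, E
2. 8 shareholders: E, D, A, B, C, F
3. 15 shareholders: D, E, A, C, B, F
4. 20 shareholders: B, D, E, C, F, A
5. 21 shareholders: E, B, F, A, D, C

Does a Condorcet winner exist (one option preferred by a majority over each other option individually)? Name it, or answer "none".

none

Checking pairwise contests:
B beats F 64–40.
C beats B 55–49.
F beats D 61–43.
F beats C 61–43.
B beats E 60–44.
F beats A 81–23.
Every option loses at least one head-to-head, so there is no Condorcet winner.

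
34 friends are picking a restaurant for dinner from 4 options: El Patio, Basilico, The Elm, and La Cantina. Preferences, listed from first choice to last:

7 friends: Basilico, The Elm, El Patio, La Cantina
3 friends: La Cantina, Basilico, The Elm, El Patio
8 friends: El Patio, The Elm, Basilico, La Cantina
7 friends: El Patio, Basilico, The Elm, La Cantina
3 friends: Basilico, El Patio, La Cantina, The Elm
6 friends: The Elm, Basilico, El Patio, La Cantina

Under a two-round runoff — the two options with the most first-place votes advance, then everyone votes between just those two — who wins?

Basilico

Round 1 first-place votes: El Patio 15, Basilico 10, The Elm 6, La Cantina 3.
El Patio and Basilico advance.
Runoff: El Patio is preferred to Basilico by 15 voters; Basilico by 19.
Basilico wins the runoff.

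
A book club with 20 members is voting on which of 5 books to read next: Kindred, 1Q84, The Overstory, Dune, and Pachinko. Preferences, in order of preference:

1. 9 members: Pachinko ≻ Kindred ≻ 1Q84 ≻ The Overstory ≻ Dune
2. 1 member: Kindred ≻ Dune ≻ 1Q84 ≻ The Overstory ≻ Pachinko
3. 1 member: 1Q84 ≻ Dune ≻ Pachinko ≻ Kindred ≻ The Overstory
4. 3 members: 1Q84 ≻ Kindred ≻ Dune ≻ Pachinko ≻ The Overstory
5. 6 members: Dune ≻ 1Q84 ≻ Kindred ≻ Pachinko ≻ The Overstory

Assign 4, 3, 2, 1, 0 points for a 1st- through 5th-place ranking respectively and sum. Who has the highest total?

Kindred: 9·3 + 1·4 + 1·1 + 3·3 + 6·2 = 53
1Q84: 9·2 + 1·2 + 1·4 + 3·4 + 6·3 = 54
The Overstory: 9·1 + 1·1 + 1·0 + 3·0 + 6·0 = 10
Dune: 9·0 + 1·3 + 1·3 + 3·2 + 6·4 = 36
Pachinko: 9·4 + 1·0 + 1·2 + 3·1 + 6·1 = 47
1Q84 has the highest Borda score (54).

1Q84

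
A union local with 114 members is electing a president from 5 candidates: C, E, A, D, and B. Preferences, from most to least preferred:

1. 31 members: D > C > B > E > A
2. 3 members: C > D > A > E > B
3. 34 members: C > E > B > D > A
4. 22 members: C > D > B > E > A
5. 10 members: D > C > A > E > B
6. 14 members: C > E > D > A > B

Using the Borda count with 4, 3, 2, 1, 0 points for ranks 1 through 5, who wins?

C

C: 31·3 + 3·4 + 34·4 + 22·4 + 10·3 + 14·4 = 415
E: 31·1 + 3·1 + 34·3 + 22·1 + 10·1 + 14·3 = 210
A: 31·0 + 3·2 + 34·0 + 22·0 + 10·2 + 14·1 = 40
D: 31·4 + 3·3 + 34·1 + 22·3 + 10·4 + 14·2 = 301
B: 31·2 + 3·0 + 34·2 + 22·2 + 10·0 + 14·0 = 174
C has the highest Borda score (415).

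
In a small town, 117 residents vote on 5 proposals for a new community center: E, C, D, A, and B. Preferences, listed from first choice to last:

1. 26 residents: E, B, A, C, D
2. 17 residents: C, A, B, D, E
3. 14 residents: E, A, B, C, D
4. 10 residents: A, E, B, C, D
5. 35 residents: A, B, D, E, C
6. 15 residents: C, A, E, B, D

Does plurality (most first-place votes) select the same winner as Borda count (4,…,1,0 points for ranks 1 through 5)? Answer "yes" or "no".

yes

Plurality — first-place votes: E 40, C 32, D 0, A 45, B 0. Winner: A.
Borda — scores: E 255, C 178, D 87, A 370, B 280. Winner: A.
The two methods agree.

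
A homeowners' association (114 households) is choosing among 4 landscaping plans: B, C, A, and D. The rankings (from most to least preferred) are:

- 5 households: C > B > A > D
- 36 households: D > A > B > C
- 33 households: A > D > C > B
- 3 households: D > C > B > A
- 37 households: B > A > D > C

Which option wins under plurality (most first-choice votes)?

D

First-place votes: B 37, C 5, A 33, D 39.
D has the most first-place votes.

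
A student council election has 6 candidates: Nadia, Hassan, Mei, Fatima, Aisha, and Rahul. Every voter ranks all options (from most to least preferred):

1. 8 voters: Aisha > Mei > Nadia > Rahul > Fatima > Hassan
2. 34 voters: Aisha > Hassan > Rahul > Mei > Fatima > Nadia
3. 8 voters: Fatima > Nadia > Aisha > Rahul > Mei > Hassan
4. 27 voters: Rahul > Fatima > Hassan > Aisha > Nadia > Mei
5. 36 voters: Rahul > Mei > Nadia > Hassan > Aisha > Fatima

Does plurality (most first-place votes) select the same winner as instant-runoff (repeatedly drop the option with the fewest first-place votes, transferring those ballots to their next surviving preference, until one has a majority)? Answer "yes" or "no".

yes

Plurality — first-place votes: Nadia 0, Hassan 0, Mei 0, Fatima 8, Aisha 42, Rahul 63. Winner: Rahul.
Instant-runoff — R1 Nadia 0, Hassan 0, Mei 0, Fatima 8, Aisha 42, Rahul 63 (Rahul winner). Winner: Rahul.
The two methods agree.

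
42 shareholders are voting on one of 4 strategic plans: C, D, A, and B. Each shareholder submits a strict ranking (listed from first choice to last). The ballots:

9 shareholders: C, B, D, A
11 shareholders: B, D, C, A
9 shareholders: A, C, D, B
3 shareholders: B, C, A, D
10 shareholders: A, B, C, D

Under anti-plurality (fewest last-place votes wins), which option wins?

C

Last-place votes: C 0, D 13, A 20, B 9.
C is ranked last by the fewest voters, so C wins.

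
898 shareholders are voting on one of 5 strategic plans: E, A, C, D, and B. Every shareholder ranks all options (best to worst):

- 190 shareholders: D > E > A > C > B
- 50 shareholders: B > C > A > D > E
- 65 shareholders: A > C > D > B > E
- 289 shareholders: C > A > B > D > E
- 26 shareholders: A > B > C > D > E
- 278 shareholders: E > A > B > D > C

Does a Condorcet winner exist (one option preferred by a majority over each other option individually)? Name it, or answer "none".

Checking pairwise contests:
D beats E 620–278.
E beats A 468–430.
E beats C 468–430.
A beats D 708–190.
E beats B 468–430.
Every option loses at least one head-to-head, so there is no Condorcet winner.

none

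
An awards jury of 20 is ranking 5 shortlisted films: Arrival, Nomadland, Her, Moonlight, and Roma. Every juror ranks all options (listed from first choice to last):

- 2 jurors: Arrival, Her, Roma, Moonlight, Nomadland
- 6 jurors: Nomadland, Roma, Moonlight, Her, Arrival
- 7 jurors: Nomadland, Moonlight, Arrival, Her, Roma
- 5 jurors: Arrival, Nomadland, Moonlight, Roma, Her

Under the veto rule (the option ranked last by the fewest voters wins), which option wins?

Last-place votes: Arrival 6, Nomadland 2, Her 5, Moonlight 0, Roma 7.
Moonlight is ranked last by the fewest voters, so Moonlight wins.

Moonlight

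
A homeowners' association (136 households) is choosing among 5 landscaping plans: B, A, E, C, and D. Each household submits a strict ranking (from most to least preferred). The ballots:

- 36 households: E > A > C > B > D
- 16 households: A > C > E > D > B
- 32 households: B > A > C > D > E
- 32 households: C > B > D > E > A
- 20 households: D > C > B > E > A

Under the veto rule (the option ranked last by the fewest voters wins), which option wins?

C

Last-place votes: B 16, A 52, E 32, C 0, D 36.
C is ranked last by the fewest voters, so C wins.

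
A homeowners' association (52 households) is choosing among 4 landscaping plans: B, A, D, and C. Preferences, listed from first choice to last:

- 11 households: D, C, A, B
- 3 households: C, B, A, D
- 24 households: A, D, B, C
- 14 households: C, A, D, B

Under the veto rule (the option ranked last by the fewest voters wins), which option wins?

Last-place votes: B 25, A 0, D 3, C 24.
A is ranked last by the fewest voters, so A wins.

A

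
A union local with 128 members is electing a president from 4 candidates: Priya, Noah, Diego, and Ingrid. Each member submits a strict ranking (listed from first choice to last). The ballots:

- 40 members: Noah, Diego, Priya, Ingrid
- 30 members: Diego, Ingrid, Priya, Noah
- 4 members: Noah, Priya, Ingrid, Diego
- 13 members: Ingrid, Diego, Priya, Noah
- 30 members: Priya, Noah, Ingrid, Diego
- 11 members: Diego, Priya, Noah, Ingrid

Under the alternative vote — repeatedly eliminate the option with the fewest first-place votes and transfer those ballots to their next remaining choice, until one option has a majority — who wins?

Round 1: Priya 30, Noah 44, Diego 41, Ingrid 13. Eliminate Ingrid.
Round 2: Priya 30, Noah 44, Diego 54. Eliminate Priya.
Round 3: Noah 74, Diego 54. Noah has a majority.

Noah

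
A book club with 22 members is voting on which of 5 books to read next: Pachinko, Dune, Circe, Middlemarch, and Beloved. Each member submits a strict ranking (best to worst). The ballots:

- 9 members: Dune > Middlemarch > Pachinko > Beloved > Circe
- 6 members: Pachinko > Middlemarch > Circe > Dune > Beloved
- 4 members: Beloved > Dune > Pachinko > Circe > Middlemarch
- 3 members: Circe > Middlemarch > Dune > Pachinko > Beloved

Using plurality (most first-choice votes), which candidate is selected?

First-place votes: Pachinko 6, Dune 9, Circe 3, Middlemarch 0, Beloved 4.
Dune has the most first-place votes.

Dune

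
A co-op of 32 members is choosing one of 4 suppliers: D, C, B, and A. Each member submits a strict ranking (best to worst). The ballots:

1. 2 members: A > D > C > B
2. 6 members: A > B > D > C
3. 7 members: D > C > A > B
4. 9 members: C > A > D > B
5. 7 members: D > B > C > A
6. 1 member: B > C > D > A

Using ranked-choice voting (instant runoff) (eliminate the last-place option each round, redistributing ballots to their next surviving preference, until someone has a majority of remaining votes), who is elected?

Round 1: D 14, C 9, B 1, A 8. Eliminate B.
Round 2: D 14, C 10, A 8. Eliminate A.
Round 3: D 22, C 10. D has a majority.

D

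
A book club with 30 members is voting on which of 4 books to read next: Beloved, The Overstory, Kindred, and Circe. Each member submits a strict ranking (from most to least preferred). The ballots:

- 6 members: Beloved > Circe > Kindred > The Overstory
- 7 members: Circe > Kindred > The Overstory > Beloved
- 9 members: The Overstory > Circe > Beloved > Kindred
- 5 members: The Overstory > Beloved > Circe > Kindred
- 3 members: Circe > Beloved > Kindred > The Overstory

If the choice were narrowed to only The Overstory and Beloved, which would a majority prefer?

The Overstory

Voters preferring The Overstory to Beloved: 21; preferring Beloved to The Overstory: 9.
The Overstory wins the head-to-head.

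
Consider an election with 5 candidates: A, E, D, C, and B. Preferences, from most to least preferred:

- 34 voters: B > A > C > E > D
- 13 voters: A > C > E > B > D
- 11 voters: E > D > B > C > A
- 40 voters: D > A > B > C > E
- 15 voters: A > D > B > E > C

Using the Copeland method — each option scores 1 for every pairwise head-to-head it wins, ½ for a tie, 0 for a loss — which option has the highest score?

A: beats E, D, C, and B → score 4.
E: beats D; loses to A, C, and B → score 1.
D: beats C and B; loses to A and E → score 2.
C: beats E; loses to A, D, and B → score 1.
B: beats E and C; loses to A and D → score 2.
A has the best pairwise record.

A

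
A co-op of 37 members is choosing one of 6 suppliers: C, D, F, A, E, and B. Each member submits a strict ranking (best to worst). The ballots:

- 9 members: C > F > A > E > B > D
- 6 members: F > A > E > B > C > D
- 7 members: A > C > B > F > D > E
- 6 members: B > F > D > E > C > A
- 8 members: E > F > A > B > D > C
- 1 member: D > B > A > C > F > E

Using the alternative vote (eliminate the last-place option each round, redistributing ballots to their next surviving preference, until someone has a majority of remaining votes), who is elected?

A

Round 1: C 9, D 1, F 6, A 7, E 8, B 6. Eliminate D.
Round 2: C 9, F 6, A 7, E 8, B 7. Eliminate F.
Round 3: C 9, A 13, E 8, B 7. Eliminate B.
Round 4: C 9, A 14, E 14. Eliminate C.
Round 5: A 23, E 14. A has a majority.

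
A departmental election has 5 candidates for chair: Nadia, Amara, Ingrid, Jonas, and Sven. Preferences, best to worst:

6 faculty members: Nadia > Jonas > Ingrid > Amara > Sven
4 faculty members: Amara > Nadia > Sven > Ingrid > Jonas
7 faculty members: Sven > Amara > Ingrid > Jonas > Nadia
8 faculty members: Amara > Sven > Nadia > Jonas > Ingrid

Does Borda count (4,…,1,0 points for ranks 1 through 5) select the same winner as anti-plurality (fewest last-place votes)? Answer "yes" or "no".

yes

Borda — scores: Nadia 52, Amara 75, Ingrid 30, Jonas 33, Sven 60. Winner: Amara.
Anti-plurality — last-place votes: Nadia 7, Amara 0, Ingrid 8, Jonas 4, Sven 6. Winner: Amara.
The two methods agree.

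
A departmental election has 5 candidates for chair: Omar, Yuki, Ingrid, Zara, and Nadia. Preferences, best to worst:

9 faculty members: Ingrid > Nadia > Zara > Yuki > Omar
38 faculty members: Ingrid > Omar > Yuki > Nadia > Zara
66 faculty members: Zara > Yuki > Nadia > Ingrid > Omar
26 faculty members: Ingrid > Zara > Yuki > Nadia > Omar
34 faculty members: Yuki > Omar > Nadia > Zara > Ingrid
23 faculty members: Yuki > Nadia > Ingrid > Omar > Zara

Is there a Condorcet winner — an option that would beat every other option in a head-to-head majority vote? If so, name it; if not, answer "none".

none

Checking pairwise contests:
Yuki beats Omar 158–38.
Zara beats Yuki 101–95.
Yuki beats Ingrid 123–73.
Nadia beats Zara 104–92.
Yuki beats Nadia 187–9.
Every option loses at least one head-to-head, so there is no Condorcet winner.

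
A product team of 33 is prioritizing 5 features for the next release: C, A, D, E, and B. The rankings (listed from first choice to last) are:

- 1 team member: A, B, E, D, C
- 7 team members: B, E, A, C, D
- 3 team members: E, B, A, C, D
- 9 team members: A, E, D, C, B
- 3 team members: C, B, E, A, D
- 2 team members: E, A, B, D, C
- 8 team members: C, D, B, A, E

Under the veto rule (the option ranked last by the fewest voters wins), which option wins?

Last-place votes: C 3, A 0, D 13, E 8, B 9.
A is ranked last by the fewest voters, so A wins.

A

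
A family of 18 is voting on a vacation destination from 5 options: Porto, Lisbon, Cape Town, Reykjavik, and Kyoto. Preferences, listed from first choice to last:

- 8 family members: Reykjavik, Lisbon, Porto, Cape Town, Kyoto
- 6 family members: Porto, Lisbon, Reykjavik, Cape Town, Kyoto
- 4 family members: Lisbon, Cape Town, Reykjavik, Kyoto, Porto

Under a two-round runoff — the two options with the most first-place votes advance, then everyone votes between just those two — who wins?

Round 1 first-place votes: Porto 6, Lisbon 4, Cape Town 0, Reykjavik 8, Kyoto 0.
Reykjavik and Porto advance.
Runoff: Reykjavik is preferred to Porto by 12 voters; Porto by 6.
Reykjavik wins the runoff.

Reykjavik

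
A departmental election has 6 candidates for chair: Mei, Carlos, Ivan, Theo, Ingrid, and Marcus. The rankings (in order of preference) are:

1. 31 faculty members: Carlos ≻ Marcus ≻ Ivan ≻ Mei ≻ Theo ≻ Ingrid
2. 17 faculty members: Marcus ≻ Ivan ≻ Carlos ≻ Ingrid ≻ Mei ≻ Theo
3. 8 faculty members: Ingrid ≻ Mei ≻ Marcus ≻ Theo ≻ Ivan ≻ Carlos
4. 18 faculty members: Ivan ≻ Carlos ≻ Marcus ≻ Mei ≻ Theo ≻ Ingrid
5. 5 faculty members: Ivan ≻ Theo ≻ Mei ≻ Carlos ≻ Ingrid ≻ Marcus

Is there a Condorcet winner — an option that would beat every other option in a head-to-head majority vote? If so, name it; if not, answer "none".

Checking pairwise contests:
Carlos beats Mei 66–13.
Ivan beats Carlos 48–31.
Marcus beats Ivan 56–23.
Mei beats Theo 74–5.
Mei beats Ingrid 54–25.
Carlos beats Marcus 54–25.
Every option loses at least one head-to-head, so there is no Condorcet winner.

none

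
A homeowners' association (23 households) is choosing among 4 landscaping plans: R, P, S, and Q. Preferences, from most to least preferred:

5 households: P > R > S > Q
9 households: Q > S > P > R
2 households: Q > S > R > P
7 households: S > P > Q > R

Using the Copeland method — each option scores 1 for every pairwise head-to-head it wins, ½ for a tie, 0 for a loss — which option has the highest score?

R: loses to P, S, and Q → score 0.
P: beats R and Q; loses to S → score 2.
S: beats R, P, and Q → score 3.
Q: beats R; loses to P and S → score 1.
S has the best pairwise record.

S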